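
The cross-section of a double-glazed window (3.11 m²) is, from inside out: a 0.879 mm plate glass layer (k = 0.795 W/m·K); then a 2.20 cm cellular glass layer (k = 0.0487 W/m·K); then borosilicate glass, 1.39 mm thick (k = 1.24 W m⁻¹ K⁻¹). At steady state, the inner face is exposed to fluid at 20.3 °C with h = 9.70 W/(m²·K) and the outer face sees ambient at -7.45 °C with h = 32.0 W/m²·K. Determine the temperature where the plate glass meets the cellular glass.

T = 15.4 °C

Treat each layer as a resistance in series:
  R_conv,in = 1/(hA) = 1/(9.70·3.11) = 0.03315 K/W
  R_plate glass = L/(kA) = 8.79×10^-4/(0.795·3.11) = 3.555×10^-4 K/W
  R_cellular glass = L/(kA) = 0.0220/(0.0487·3.11) = 0.1453 K/W
  R_borosilicate glass = L/(kA) = 0.00139/(1.24·3.11) = 3.604×10^-4 K/W
  R_conv,out = 1/(hA) = 1/(32.0·3.11) = 0.01005 K/W
ΣR = 0.03315 + 3.555×10^-4 + 0.1453 + 3.604×10^-4 + 0.01005 = 0.1892 K/W
Q = ΔT/ΣR = (20.3 °C − -7.45 °C)/0.1892 = 146.7 W
From the inner boundary to the plate glass/cellular glass interface, ΣR_partial = 0.03351 K/W.
T_interface = T_in − Q·ΣR_partial = 20.3 °C − (146.7)(0.03351) = 15.4 °C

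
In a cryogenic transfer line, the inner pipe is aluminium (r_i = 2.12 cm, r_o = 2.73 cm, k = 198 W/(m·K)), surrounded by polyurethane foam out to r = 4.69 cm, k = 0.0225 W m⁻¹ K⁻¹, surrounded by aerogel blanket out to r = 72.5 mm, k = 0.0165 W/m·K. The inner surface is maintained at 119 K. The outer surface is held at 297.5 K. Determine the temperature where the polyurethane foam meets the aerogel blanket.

Treat each layer as a resistance in series:
  R'_aluminium = ln(0.0273/0.0212)/(2πk) = 0.2529/(2π·198) = 2.033×10^-4 m·K/W
  R'_polyurethane foam = ln(0.0469/0.0273)/(2πk) = 0.5411/(2π·0.0225) = 3.828 m·K/W
  R'_aerogel blanket = ln(0.0725/0.0469)/(2πk) = 0.4356/(2π·0.0165) = 4.201 m·K/W
ΣR = 2.033×10^-4 + 3.828 + 4.201 = 8.029 m·K/W
Q' = ΔT/ΣR = (119 K − 297.5 K)/8.029 = -22.23 W/m
From the inner boundary to the polyurethane foam/aerogel blanket interface, ΣR_partial = 3.828 m·K/W.
T_interface = T_in − Q'·ΣR_partial = 119 K − (-22.23)(3.828) = 204.1 K

T = 204.1 K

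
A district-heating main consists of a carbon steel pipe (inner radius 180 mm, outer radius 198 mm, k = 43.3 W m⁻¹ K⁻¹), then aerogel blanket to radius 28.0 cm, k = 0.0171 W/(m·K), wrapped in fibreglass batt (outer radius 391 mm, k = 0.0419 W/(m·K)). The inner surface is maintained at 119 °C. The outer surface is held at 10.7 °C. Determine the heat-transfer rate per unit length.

Resistance network (inner→outer):
  R'_carbon steel = ln(0.198/0.180)/(2πk) = 0.09531/(2π·43.3) = 3.503×10^-4 m·K/W
  R'_aerogel blanket = ln(0.280/0.198)/(2πk) = 0.3465/(2π·0.0171) = 3.225 m·K/W
  R'_fibreglass batt = ln(0.391/0.280)/(2πk) = 0.3339/(2π·0.0419) = 1.268 m·K/W
ΣR = 3.503×10^-4 + 3.225 + 1.268 = 4.493 m·K/W
Q' = ΔT/ΣR = (119 °C − 10.7 °C)/4.493 = 24.1 W/m

Q' = 24.1 W/m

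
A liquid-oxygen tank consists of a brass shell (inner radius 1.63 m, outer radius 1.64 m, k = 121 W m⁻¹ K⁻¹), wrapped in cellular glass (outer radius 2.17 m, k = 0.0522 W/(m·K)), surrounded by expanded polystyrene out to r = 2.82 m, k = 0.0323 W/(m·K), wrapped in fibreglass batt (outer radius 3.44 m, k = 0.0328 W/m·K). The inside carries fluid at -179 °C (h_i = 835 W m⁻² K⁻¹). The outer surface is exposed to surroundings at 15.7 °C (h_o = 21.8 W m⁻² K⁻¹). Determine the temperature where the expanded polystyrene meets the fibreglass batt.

T = -31.3 °C

Treat each layer as a resistance in series:
  R_conv,in = 1/(4πr²h) = 1/(4π·1.63²·835) = 3.587×10^-5 K/W
  R_brass = (1/1.63 − 1/1.64)/(4πk) = 0.003741/(4π·121) = 2.460×10^-6 K/W
  R_cellular glass = (1/1.64 − 1/2.17)/(4πk) = 0.1489/(4π·0.0522) = 0.2270 K/W
  R_expanded polystyrene = (1/2.17 − 1/2.82)/(4πk) = 0.1062/(4π·0.0323) = 0.2617 K/W
  R_fibreglass batt = (1/2.82 − 1/3.44)/(4πk) = 0.06391/(4π·0.0328) = 0.1551 K/W
  R_conv,out = 1/(4πr²h) = 1/(4π·3.44²·21.8) = 3.085×10^-4 K/W
ΣR = 3.587×10^-5 + 2.460×10^-6 + 0.2270 + 0.2617 + 0.1551 + 3.085×10^-4 = 0.6441 K/W
Q = ΔT/ΣR = (-179 °C − 15.7 °C)/0.6441 = -302.3 W
From the inner boundary to the expanded polystyrene/fibreglass batt interface, ΣR_partial = 0.4887 K/W.
T_interface = T_in − Q·ΣR_partial = -179 °C − (-302.3)(0.4887) = -31.3 °C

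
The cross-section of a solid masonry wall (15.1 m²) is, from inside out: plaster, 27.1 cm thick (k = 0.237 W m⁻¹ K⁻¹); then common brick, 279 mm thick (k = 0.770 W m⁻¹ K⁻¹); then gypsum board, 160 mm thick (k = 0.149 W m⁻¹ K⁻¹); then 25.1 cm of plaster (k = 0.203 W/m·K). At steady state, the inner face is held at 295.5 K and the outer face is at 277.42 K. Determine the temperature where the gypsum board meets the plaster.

T = 283.3 K

Treat each layer as a resistance in series:
  R_plaster = L/(kA) = 0.271/(0.237·15.1) = 0.07573 K/W
  R_common brick = L/(kA) = 0.279/(0.770·15.1) = 0.02400 K/W
  R_gypsum board = L/(kA) = 0.160/(0.149·15.1) = 0.07111 K/W
  R_plaster = L/(kA) = 0.251/(0.203·15.1) = 0.08188 K/W
ΣR = 0.07573 + 0.02400 + 0.07111 + 0.08188 = 0.2527 K/W
Q = ΔT/ΣR = (295.5 K − 277.42 K)/0.2527 = 71.55 W
From the inner boundary to the gypsum board/plaster interface, ΣR_partial = 0.1708 K/W.
T_interface = T_in − Q·ΣR_partial = 295.5 K − (71.55)(0.1708) = 283.3 K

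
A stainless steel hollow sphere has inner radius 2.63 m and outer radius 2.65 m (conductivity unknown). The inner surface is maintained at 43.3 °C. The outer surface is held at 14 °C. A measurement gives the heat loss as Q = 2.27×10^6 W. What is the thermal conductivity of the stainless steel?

ΣR = ΔT/Q = |43.3 − 14|/2.27×10^6 = 1.291×10^-5 K/W
(1/r₁−1/r₂)/(4πk) = 1.291×10^-5 ⇒ k = 0.002870/(4π·1.291×10^-5) = 17.7 W/m·K

k = 17.7 W/m·K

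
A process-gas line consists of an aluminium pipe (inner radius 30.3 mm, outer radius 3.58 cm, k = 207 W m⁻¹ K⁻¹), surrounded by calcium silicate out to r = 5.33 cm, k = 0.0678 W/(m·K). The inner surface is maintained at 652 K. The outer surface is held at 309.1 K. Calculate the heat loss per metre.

Q' = 367 W/m

Series thermal resistances, inner to outer:
  R'_aluminium = ln(0.0358/0.0303)/(2πk) = 0.1668/(2π·207) = 1.282×10^-4 m·K/W
  R'_calcium silicate = ln(0.0533/0.0358)/(2πk) = 0.3980/(2π·0.0678) = 0.9342 m·K/W
ΣR = 1.282×10^-4 + 0.9342 = 0.9343 m·K/W
Q' = ΔT/ΣR = (652 K − 309.1 K)/0.9343 = 367 W/m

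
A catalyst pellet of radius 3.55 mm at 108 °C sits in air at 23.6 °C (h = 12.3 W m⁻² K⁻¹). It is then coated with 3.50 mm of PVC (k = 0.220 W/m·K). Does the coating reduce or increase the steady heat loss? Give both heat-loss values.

Critical radius for a sphere: r_cr = 2k/h = 0.0358 m = 3.58 cm.
Outer radius after coating: r₂ = 0.00355 + 0.00350 = 0.00705 m.
Since r₁ < r_cr and r₂ ≤ r_cr, the coating moves toward the maximum at r_cr — heat loss rises.
Bare: R = 1/(4πr₁²h) = 513.4 K/W; Q = 84.4/513.4 = 0.164 W.
Coated: R = R_cond + R_conv = 180.8 K/W; Q = 84.4/180.8 = 0.467 W.

increases: 0.164 → 0.467 W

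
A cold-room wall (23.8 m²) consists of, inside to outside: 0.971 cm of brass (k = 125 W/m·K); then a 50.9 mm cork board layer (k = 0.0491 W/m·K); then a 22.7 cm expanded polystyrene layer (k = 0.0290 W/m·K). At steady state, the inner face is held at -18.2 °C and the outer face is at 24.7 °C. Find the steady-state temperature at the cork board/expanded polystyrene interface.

T = -13.2 °C

Resistance network (inner→outer):
  R_brass = L/(kA) = 0.00971/(125·23.8) = 3.264×10^-6 K/W
  R_cork board = L/(kA) = 0.0509/(0.0491·23.8) = 0.04356 K/W
  R_expanded polystyrene = L/(kA) = 0.227/(0.0290·23.8) = 0.3289 K/W
ΣR = 3.264×10^-6 + 0.04356 + 0.3289 = 0.3725 K/W
Q = ΔT/ΣR = (-18.2 °C − 24.7 °C)/0.3725 = -115.2 W
From the inner boundary to the cork board/expanded polystyrene interface, ΣR_partial = 0.04356 K/W.
T_interface = T_in − Q·ΣR_partial = -18.2 °C − (-115.2)(0.04356) = -13.2 °C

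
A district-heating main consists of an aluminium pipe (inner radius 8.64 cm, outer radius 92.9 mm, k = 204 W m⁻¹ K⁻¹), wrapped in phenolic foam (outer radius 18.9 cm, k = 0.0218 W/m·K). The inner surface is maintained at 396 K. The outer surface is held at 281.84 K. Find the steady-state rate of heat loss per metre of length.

Q' = 22.0 W/m

Resistance network (inner→outer):
  R'_aluminium = ln(0.0929/0.0864)/(2πk) = 0.07254/(2π·204) = 5.659×10^-5 m·K/W
  R'_phenolic foam = ln(0.189/0.0929)/(2πk) = 0.7102/(2π·0.0218) = 5.185 m·K/W
ΣR = 5.659×10^-5 + 5.185 = 5.185 m·K/W
Q' = ΔT/ΣR = (396 K − 281.84 K)/5.185 = 22.0 W/m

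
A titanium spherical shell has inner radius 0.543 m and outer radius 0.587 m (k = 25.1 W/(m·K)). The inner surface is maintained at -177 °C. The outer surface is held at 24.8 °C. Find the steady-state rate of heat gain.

Q = 461 kW

Q = 4πk·ΔT/(1/r₁ − 1/r₂) = 4π × 25.1 × 201.8 / (1/0.543 − 1/0.587) = 4.61×10^5 W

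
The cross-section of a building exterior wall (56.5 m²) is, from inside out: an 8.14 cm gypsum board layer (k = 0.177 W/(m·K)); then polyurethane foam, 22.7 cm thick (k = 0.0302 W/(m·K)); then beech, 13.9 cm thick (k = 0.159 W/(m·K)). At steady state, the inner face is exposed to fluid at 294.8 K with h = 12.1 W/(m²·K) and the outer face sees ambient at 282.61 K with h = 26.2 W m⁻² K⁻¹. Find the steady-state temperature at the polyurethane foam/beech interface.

Resistance network (inner→outer):
  R_conv,in = 1/(hA) = 1/(12.1·56.5) = 0.001463 K/W
  R_gypsum board = L/(kA) = 0.0814/(0.177·56.5) = 0.008140 K/W
  R_polyurethane foam = L/(kA) = 0.227/(0.0302·56.5) = 0.1330 K/W
  R_beech = L/(kA) = 0.139/(0.159·56.5) = 0.01547 K/W
  R_conv,out = 1/(hA) = 1/(26.2·56.5) = 6.755×10^-4 K/W
ΣR = 0.001463 + 0.008140 + 0.1330 + 0.01547 + 6.755×10^-4 = 0.1587 K/W
Q = ΔT/ΣR = (294.8 K − 282.61 K)/0.1587 = 76.81 W
From the inner boundary to the polyurethane foam/beech interface, ΣR_partial = 0.1426 K/W.
T_interface = T_in − Q·ΣR_partial = 294.8 K − (76.81)(0.1426) = 283.8 K

T = 283.8 K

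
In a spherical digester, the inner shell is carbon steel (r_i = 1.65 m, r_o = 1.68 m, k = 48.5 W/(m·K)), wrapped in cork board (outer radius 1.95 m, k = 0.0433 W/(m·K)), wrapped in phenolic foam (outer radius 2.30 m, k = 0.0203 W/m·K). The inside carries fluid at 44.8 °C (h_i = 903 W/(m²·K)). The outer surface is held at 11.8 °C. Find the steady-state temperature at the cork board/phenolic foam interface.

T = 33.9 °C

Resistance network (inner→outer):
  R_conv,in = 1/(4πr²h) = 1/(4π·1.65²·903) = 3.237×10^-5 K/W
  R_carbon steel = (1/1.65 − 1/1.68)/(4πk) = 0.01082/(4π·48.5) = 1.776×10^-5 K/W
  R_cork board = (1/1.68 − 1/1.95)/(4πk) = 0.08242/(4π·0.0433) = 0.1515 K/W
  R_phenolic foam = (1/1.95 − 1/2.30)/(4πk) = 0.07804/(4π·0.0203) = 0.3059 K/W
ΣR = 3.237×10^-5 + 1.776×10^-5 + 0.1515 + 0.3059 = 0.4575 K/W
Q = ΔT/ΣR = (44.8 °C − 11.8 °C)/0.4575 = 72.13 W
From the inner boundary to the cork board/phenolic foam interface, ΣR_partial = 0.1516 K/W.
T_interface = T_in − Q·ΣR_partial = 44.8 °C − (72.13)(0.1516) = 33.9 °C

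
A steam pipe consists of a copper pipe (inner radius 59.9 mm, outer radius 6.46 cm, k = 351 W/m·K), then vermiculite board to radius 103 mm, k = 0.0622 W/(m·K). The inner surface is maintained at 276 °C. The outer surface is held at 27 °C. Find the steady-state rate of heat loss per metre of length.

Treat each layer as a resistance in series:
  R'_copper = ln(0.0646/0.0599)/(2πk) = 0.07554/(2π·351) = 3.425×10^-5 m·K/W
  R'_vermiculite board = ln(0.103/0.0646)/(2πk) = 0.4665/(2π·0.0622) = 1.194 m·K/W
ΣR = 3.425×10^-5 + 1.194 = 1.194 m·K/W
Q' = ΔT/ΣR = (276 °C − 27 °C)/1.194 = 209 W/m

Q' = 209 W/m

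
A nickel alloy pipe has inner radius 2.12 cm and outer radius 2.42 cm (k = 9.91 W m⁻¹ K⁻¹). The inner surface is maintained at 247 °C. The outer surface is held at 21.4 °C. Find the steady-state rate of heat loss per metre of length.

Q' = 106 kW/m

Q' = 2πk·ΔT/ln(r₂/r₁) = 2π × 9.91 × 225.6 / ln(0.0242/0.0212) = 1.06×10^5 W/m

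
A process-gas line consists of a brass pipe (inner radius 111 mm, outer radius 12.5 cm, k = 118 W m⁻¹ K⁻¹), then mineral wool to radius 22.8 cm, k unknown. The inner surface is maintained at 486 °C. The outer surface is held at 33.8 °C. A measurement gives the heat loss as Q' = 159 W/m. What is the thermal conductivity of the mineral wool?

k = 0.0336 W/m·K

ΣR = ΔT/Q' = |486 − 33.8|/159 = 2.844 m·K/W
Known resistances:
  R'_brass = ln(0.125/0.111)/(2πk) = 0.1188/(2π·118) = 1.602×10^-4 m·K/W
R_mineral wool = ΣR − ΣR_known = 2.844 − 1.602×10^-4 = 2.844 m·K/W
ln(r₂/r₁)/(2πk) = 2.844 ⇒ k = 0.6010/(2π·2.844) = 0.0336 W/m·K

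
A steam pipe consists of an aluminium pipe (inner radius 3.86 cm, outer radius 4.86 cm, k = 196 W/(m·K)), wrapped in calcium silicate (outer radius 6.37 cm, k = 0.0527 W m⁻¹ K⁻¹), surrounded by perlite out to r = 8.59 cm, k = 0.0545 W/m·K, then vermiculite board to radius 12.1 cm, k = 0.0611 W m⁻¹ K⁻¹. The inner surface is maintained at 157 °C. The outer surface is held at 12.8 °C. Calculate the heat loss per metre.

Q' = 55.8 W/m

Treat each layer as a resistance in series:
  R'_aluminium = ln(0.0486/0.0386)/(2πk) = 0.2304/(2π·196) = 1.871×10^-4 m·K/W
  R'_calcium silicate = ln(0.0637/0.0486)/(2πk) = 0.2706/(2π·0.0527) = 0.8171 m·K/W
  R'_perlite = ln(0.0859/0.0637)/(2πk) = 0.2990/(2π·0.0545) = 0.8732 m·K/W
  R'_vermiculite board = ln(0.121/0.0859)/(2πk) = 0.3426/(2π·0.0611) = 0.8924 m·K/W
ΣR = 1.871×10^-4 + 0.8171 + 0.8732 + 0.8924 = 2.583 m·K/W
Q' = ΔT/ΣR = (157 °C − 12.8 °C)/2.583 = 55.8 W/m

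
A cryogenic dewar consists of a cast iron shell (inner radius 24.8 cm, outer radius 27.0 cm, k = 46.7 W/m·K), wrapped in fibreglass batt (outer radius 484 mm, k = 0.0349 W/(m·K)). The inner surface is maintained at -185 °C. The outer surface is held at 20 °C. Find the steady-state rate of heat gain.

Q = 54.9 W

Series thermal resistances, inner to outer:
  R_cast iron = (1/0.248 − 1/0.270)/(4πk) = 0.3286/(4π·46.7) = 5.599×10^-4 K/W
  R_fibreglass batt = (1/0.270 − 1/0.484)/(4πk) = 1.638/(4π·0.0349) = 3.734 K/W
ΣR = 5.599×10^-4 + 3.734 = 3.735 K/W
Q = ΔT/ΣR = (-185 °C − 20 °C)/3.735 = -54.9 W
(Negative Q ⇒ heat flows inward; heat gain = 54.9 W.)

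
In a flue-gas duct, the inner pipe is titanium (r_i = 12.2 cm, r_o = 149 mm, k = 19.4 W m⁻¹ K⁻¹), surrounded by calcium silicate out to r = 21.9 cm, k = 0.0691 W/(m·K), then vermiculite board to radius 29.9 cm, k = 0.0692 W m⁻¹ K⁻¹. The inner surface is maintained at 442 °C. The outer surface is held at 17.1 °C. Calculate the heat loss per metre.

Treat each layer as a resistance in series:
  R'_titanium = ln(0.149/0.122)/(2πk) = 0.1999/(2π·19.4) = 0.001640 m·K/W
  R'_calcium silicate = ln(0.219/0.149)/(2πk) = 0.3851/(2π·0.0691) = 0.8870 m·K/W
  R'_vermiculite board = ln(0.299/0.219)/(2πk) = 0.3114/(2π·0.0692) = 0.7161 m·K/W
ΣR = 0.001640 + 0.8870 + 0.7161 = 1.605 m·K/W
Q' = ΔT/ΣR = (442 °C − 17.1 °C)/1.605 = 265 W/m

Q' = 265 W/m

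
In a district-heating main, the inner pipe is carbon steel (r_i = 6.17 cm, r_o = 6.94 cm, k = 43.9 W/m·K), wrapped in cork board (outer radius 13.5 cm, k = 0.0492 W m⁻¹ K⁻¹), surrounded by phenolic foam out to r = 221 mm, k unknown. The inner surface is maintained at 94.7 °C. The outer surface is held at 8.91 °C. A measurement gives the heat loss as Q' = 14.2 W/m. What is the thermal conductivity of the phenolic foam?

ΣR = ΔT/Q' = |94.7 − 8.91|/14.2 = 6.042 m·K/W
Known resistances:
  R'_carbon steel = ln(0.0694/0.0617)/(2πk) = 0.1176/(2π·43.9) = 4.264×10^-4 m·K/W
  R'_cork board = ln(0.135/0.0694)/(2πk) = 0.6654/(2π·0.0492) = 2.152 m·K/W
R_phenolic foam = ΣR − ΣR_known = 6.042 − 2.152 = 3.890 m·K/W
ln(r₂/r₁)/(2πk) = 3.890 ⇒ k = 0.4929/(2π·3.890) = 0.0202 W/m·K

k = 0.0202 W/m·K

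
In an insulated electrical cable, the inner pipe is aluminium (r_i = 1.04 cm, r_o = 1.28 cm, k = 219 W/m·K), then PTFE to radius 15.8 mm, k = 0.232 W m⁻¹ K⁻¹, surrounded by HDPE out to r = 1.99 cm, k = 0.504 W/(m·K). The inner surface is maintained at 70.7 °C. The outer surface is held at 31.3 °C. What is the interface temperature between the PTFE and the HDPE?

Treat each layer as a resistance in series:
  R'_aluminium = ln(0.0128/0.0104)/(2πk) = 0.2076/(2π·219) = 1.509×10^-4 m·K/W
  R'_PTFE = ln(0.0158/0.0128)/(2πk) = 0.2106/(2π·0.232) = 0.1445 m·K/W
  R'_HDPE = ln(0.0199/0.0158)/(2πk) = 0.2307/(2π·0.504) = 0.07285 m·K/W
ΣR = 1.509×10^-4 + 0.1445 + 0.07285 = 0.2175 m·K/W
Q' = ΔT/ΣR = (70.7 °C − 31.3 °C)/0.2175 = 181.1 W/m
From the inner boundary to the PTFE/HDPE interface, ΣR_partial = 0.1447 m·K/W.
T_interface = T_in − Q'·ΣR_partial = 70.7 °C − (181.1)(0.1447) = 44.5 °C

T = 44.5 °C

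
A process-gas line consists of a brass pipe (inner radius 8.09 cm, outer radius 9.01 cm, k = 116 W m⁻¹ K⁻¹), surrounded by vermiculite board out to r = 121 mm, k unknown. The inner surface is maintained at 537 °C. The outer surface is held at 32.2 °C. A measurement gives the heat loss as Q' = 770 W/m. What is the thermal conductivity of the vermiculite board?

ΣR = ΔT/Q' = |537 − 32.2|/770 = 0.6556 m·K/W
Known resistances:
  R'_brass = ln(0.0901/0.0809)/(2πk) = 0.1077/(2π·116) = 1.478×10^-4 m·K/W
R_vermiculite board = ΣR − ΣR_known = 0.6556 − 1.478×10^-4 = 0.6555 m·K/W
ln(r₂/r₁)/(2πk) = 0.6555 ⇒ k = 0.2949/(2π·0.6555) = 0.0716 W/m·K

k = 0.0716 W/m·K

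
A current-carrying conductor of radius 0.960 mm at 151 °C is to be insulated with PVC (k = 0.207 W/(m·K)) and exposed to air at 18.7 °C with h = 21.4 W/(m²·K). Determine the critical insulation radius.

r_cr = 0.967 cm

For a cylinder, r_cr = k_ins/h = 0.207/21.4 = 0.00967 m = 0.967 cm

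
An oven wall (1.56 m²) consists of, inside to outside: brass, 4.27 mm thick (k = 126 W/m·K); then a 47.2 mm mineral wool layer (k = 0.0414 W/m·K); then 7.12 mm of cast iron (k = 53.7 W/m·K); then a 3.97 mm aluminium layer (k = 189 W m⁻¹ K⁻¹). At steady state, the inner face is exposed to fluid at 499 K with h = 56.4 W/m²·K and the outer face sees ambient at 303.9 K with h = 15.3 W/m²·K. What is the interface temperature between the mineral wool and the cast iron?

Treat each layer as a resistance in series:
  R_conv,in = 1/(hA) = 1/(56.4·1.56) = 0.01137 K/W
  R_brass = L/(kA) = 0.00427/(126·1.56) = 2.172×10^-5 K/W
  R_mineral wool = L/(kA) = 0.0472/(0.0414·1.56) = 0.7308 K/W
  R_cast iron = L/(kA) = 0.00712/(53.7·1.56) = 8.499×10^-5 K/W
  R_aluminium = L/(kA) = 0.00397/(189·1.56) = 1.346×10^-5 K/W
  R_conv,out = 1/(hA) = 1/(15.3·1.56) = 0.04190 K/W
ΣR = 0.01137 + 2.172×10^-5 + 0.7308 + 8.499×10^-5 + 1.346×10^-5 + 0.04190 = 0.7842 K/W
Q = ΔT/ΣR = (499 K − 303.9 K)/0.7842 = 248.8 W
From the inner boundary to the mineral wool/cast iron interface, ΣR_partial = 0.7422 K/W.
T_interface = T_in − Q·ΣR_partial = 499 K − (248.8)(0.7422) = 314.3 K

T = 314.3 K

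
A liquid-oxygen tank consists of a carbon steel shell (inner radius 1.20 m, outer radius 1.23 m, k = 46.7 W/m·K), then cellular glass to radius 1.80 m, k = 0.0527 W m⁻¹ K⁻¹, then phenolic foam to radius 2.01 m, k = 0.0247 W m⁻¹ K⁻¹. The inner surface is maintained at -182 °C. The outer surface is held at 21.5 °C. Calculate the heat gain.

Resistance network (inner→outer):
  R_carbon steel = (1/1.20 − 1/1.23)/(4πk) = 0.02033/(4π·46.7) = 3.463×10^-5 K/W
  R_cellular glass = (1/1.23 − 1/1.80)/(4πk) = 0.2575/(4π·0.0527) = 0.3888 K/W
  R_phenolic foam = (1/1.80 − 1/2.01)/(4πk) = 0.05804/(4π·0.0247) = 0.1870 K/W
ΣR = 3.463×10^-5 + 0.3888 + 0.1870 = 0.5758 K/W
Q = ΔT/ΣR = (-182 °C − 21.5 °C)/0.5758 = -353 W
(Negative Q ⇒ heat flows inward; heat gain = 353 W.)

Q = 353 W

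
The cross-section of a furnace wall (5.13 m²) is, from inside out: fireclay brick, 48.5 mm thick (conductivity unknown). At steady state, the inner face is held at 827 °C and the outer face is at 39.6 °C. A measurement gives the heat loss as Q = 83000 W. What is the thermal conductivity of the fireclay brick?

k = 0.997 W/m·K

ΣR = ΔT/Q = |827 − 39.6|/83000 = 0.009487 K/W
L/(kA) = 0.009487 ⇒ k = 0.0485/(0.009487·5.13) = 0.997 W/m·K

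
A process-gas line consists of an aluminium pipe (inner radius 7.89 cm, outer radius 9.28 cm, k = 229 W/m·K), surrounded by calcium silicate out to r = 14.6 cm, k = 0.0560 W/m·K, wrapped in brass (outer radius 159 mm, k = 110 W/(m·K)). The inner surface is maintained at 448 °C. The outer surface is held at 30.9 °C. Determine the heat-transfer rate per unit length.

Q' = 324 W/m

Treat each layer as a resistance in series:
  R'_aluminium = ln(0.0928/0.0789)/(2πk) = 0.1623/(2π·229) = 1.128×10^-4 m·K/W
  R'_calcium silicate = ln(0.146/0.0928)/(2πk) = 0.4532/(2π·0.0560) = 1.288 m·K/W
  R'_brass = ln(0.159/0.146)/(2πk) = 0.08530/(2π·110) = 1.234×10^-4 m·K/W
ΣR = 1.128×10^-4 + 1.288 + 1.234×10^-4 = 1.288 m·K/W
Q' = ΔT/ΣR = (448 °C − 30.9 °C)/1.288 = 324 W/m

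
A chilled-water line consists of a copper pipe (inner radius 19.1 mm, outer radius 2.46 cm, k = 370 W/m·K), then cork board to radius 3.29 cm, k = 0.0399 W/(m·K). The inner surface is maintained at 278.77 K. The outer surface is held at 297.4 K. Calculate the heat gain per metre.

Resistance network (inner→outer):
  R'_copper = ln(0.0246/0.0191)/(2πk) = 0.2531/(2π·370) = 1.089×10^-4 m·K/W
  R'_cork board = ln(0.0329/0.0246)/(2πk) = 0.2907/(2π·0.0399) = 1.160 m·K/W
ΣR = 1.089×10^-4 + 1.160 = 1.160 m·K/W
Q' = ΔT/ΣR = (278.77 K − 297.4 K)/1.160 = -16.1 W/m
(Negative Q' ⇒ heat flows inward; heat gain = 16.1 W/m.)

Q' = 16.1 W/m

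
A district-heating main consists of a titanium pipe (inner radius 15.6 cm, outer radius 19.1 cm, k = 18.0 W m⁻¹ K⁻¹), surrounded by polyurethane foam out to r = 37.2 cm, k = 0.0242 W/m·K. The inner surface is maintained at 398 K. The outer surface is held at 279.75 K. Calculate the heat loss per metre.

Resistance network (inner→outer):
  R'_titanium = ln(0.191/0.156)/(2πk) = 0.2024/(2π·18.0) = 0.001790 m·K/W
  R'_polyurethane foam = ln(0.372/0.191)/(2πk) = 0.6666/(2π·0.0242) = 4.384 m·K/W
ΣR = 0.001790 + 4.384 = 4.386 m·K/W
Q' = ΔT/ΣR = (398 K − 279.75 K)/4.386 = 27.0 W/m

Q' = 27.0 W/m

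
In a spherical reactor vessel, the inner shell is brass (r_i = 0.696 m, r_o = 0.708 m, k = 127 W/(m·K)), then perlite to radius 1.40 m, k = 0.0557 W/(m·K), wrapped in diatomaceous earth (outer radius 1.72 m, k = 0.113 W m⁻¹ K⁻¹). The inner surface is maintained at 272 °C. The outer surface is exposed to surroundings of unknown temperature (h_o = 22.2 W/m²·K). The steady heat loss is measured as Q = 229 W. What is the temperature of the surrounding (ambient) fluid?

T_out = 21.9 °C

Series resistances:
  R_brass = (1/0.696 − 1/0.708)/(4πk) = 0.02435/(4π·127) = 1.526×10^-5 K/W
  R_perlite = (1/0.708 − 1/1.40)/(4πk) = 0.6981/(4π·0.0557) = 0.9974 K/W
  R_diatomaceous earth = (1/1.40 − 1/1.72)/(4πk) = 0.1329/(4π·0.113) = 0.09358 K/W
  R_conv,out = 1/(4πr²h) = 1/(4π·1.72²·22.2) = 0.001212 K/W
ΣR = 1.092 K/W
ΔT = Q·ΣR = 229 × 1.092 = 250.1 K
Heat flows outward, so T_out = T_in − ΔT = 272 − 250.1 = 21.9 °C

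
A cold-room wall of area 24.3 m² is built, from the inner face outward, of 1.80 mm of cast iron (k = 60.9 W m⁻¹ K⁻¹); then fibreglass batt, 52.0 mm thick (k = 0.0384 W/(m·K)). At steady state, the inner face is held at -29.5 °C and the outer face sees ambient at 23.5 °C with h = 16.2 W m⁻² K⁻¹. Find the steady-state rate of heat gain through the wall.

Treat each layer as a resistance in series:
  R_cast iron = L/(kA) = 0.00180/(60.9·24.3) = 1.216×10^-6 K/W
  R_fibreglass batt = L/(kA) = 0.0520/(0.0384·24.3) = 0.05573 K/W
  R_conv,out = 1/(hA) = 1/(16.2·24.3) = 0.002540 K/W
ΣR = 1.216×10^-6 + 0.05573 + 0.002540 = 0.05827 K/W
Q = ΔT/ΣR = (-29.5 °C − 23.5 °C)/0.05827 = -910 W
(Negative Q ⇒ heat flows inward; heat gain = 910 W.)

Q = 910 W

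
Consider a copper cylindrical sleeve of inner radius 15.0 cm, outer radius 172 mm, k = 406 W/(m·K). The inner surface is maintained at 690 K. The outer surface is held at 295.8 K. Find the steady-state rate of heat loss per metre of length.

Q' = 2πk·ΔT/ln(r₂/r₁) = 2π × 406 × 394.2 / ln(0.172/0.150) = 7.35×10^6 W/m

Q' = 7350 kW/m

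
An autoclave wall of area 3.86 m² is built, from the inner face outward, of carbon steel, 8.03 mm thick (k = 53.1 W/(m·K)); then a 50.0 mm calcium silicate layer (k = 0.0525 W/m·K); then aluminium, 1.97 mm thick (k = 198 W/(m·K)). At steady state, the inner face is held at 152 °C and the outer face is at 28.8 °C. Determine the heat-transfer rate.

Treat each layer as a resistance in series:
  R_carbon steel = L/(kA) = 0.00803/(53.1·3.86) = 3.918×10^-5 K/W
  R_calcium silicate = L/(kA) = 0.0500/(0.0525·3.86) = 0.2467 K/W
  R_aluminium = L/(kA) = 0.00197/(198·3.86) = 2.578×10^-6 K/W
ΣR = 3.918×10^-5 + 0.2467 + 2.578×10^-6 = 0.2467 K/W
Q = ΔT/ΣR = (152 °C − 28.8 °C)/0.2467 = 499 W

Q = 499 W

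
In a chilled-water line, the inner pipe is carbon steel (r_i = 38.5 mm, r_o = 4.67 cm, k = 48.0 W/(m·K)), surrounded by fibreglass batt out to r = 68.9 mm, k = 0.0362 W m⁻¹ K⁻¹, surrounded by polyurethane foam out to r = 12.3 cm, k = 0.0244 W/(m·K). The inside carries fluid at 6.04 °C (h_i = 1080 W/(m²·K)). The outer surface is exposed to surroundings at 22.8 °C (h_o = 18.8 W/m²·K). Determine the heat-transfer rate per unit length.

Q' = 3.01 W/m

Series thermal resistances, inner to outer:
  R'_conv,in = 1/(2πr h) = 1/(2π·0.0385·1080) = 0.003828 m·K/W
  R'_carbon steel = ln(0.0467/0.0385)/(2πk) = 0.1931/(2π·48.0) = 6.402×10^-4 m·K/W
  R'_fibreglass batt = ln(0.0689/0.0467)/(2πk) = 0.3889/(2π·0.0362) = 1.710 m·K/W
  R'_polyurethane foam = ln(0.123/0.0689)/(2πk) = 0.5795/(2π·0.0244) = 3.780 m·K/W
  R'_conv,out = 1/(2πr h) = 1/(2π·0.123·18.8) = 0.06883 m·K/W
ΣR = 0.003828 + 6.402×10^-4 + 1.710 + 3.780 + 0.06883 = 5.563 m·K/W
Q' = ΔT/ΣR = (6.04 °C − 22.8 °C)/5.563 = -3.01 W/m
(Negative Q' ⇒ heat flows inward; heat gain = 3.01 W/m.)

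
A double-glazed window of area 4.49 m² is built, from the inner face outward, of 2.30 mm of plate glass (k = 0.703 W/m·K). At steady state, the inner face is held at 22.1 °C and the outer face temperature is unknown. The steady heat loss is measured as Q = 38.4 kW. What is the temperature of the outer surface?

T_out = -5.88 °C

Series resistances:
  R_plate glass = L/(kA) = 0.00230/(0.703·4.49) = 7.287×10^-4 K/W
ΣR = 7.287×10^-4 K/W
ΔT = Q·ΣR = 38400 × 7.287×10^-4 = 27.98 K
Heat flows outward, so T_out = T_in − ΔT = 22.1 − 27.98 = -5.88 °C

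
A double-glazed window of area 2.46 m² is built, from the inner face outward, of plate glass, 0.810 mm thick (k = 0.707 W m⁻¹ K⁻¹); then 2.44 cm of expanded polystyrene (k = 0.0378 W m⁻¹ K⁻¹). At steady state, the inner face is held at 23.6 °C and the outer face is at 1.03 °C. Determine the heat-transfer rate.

Treat each layer as a resistance in series:
  R_plate glass = L/(kA) = 8.10×10^-4/(0.707·2.46) = 4.657×10^-4 K/W
  R_expanded polystyrene = L/(kA) = 0.0244/(0.0378·2.46) = 0.2624 K/W
ΣR = 4.657×10^-4 + 0.2624 = 0.2629 K/W
Q = ΔT/ΣR = (23.6 °C − 1.03 °C)/0.2629 = 85.9 W

Q = 85.9 W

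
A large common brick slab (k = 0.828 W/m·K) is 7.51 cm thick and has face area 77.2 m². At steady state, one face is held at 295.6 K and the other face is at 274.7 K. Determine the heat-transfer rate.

Q = 17.8 kW

Q = kA·ΔT/L = 0.828 × 77.2 × |295.6 K − 274.7 K| / 0.0751 = 17800 W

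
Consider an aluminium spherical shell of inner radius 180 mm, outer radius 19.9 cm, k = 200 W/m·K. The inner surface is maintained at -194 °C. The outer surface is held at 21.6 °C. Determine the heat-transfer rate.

Q = 4πk·ΔT/(1/r₁ − 1/r₂) = 4π × 200 × 215.6 / (1/0.180 − 1/0.199) = 1.02×10^6 W

Q = 1020 kW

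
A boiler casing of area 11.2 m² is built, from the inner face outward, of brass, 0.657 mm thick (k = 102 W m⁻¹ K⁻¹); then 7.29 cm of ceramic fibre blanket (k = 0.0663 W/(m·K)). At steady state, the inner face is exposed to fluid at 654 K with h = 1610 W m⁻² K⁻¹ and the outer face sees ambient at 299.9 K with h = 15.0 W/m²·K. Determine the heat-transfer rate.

Series thermal resistances, inner to outer:
  R_conv,in = 1/(hA) = 1/(1610·11.2) = 5.546×10^-5 K/W
  R_brass = L/(kA) = 6.57×10^-4/(102·11.2) = 5.751×10^-7 K/W
  R_ceramic fibre blanket = L/(kA) = 0.0729/(0.0663·11.2) = 0.09817 K/W
  R_conv,out = 1/(hA) = 1/(15.0·11.2) = 0.005952 K/W
ΣR = 5.546×10^-5 + 5.751×10^-7 + 0.09817 + 0.005952 = 0.1042 K/W
Q = ΔT/ΣR = (654 K − 299.9 K)/0.1042 = 3400 W

Q = 3.40 kW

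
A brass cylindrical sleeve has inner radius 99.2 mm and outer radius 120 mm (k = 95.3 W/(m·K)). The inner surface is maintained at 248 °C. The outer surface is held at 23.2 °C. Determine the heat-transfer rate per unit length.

Q' = 7.07×10^5 W/m

Q' = 2πk·ΔT/ln(r₂/r₁) = 2π × 95.3 × 224.8 / ln(0.120/0.0992) = 7.07×10^5 W/m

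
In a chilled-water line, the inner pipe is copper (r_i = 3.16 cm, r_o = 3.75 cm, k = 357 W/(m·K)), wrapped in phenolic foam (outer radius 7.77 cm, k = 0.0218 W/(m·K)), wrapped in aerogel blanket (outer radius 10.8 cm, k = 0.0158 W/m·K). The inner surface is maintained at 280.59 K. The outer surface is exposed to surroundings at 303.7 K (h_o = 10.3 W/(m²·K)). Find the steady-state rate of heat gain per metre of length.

Q' = 2.63 W/m

Series thermal resistances, inner to outer:
  R'_copper = ln(0.0375/0.0316)/(2πk) = 0.1712/(2π·357) = 7.632×10^-5 m·K/W
  R'_phenolic foam = ln(0.0777/0.0375)/(2πk) = 0.7285/(2π·0.0218) = 5.319 m·K/W
  R'_aerogel blanket = ln(0.108/0.0777)/(2πk) = 0.3293/(2π·0.0158) = 3.317 m·K/W
  R'_conv,out = 1/(2πr h) = 1/(2π·0.108·10.3) = 0.1431 m·K/W
ΣR = 7.632×10^-5 + 5.319 + 3.317 + 0.1431 = 8.779 m·K/W
Q' = ΔT/ΣR = (280.59 K − 303.7 K)/8.779 = -2.63 W/m
(Negative Q' ⇒ heat flows inward; heat gain = 2.63 W/m.)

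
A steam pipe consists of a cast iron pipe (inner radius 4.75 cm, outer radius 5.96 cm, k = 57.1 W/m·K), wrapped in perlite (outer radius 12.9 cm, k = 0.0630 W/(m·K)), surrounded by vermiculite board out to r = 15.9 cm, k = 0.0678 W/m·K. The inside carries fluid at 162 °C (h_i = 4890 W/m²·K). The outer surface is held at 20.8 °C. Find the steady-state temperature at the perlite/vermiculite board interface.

Resistance network (inner→outer):
  R'_conv,in = 1/(2πr h) = 1/(2π·0.0475·4890) = 6.852×10^-4 m·K/W
  R'_cast iron = ln(0.0596/0.0475)/(2πk) = 0.2269/(2π·57.1) = 6.325×10^-4 m·K/W
  R'_perlite = ln(0.129/0.0596)/(2πk) = 0.7722/(2π·0.0630) = 1.951 m·K/W
  R'_vermiculite board = ln(0.159/0.129)/(2πk) = 0.2091/(2π·0.0678) = 0.4908 m·K/W
ΣR = 6.852×10^-4 + 6.325×10^-4 + 1.951 + 0.4908 = 2.443 m·K/W
Q' = ΔT/ΣR = (162 °C − 20.8 °C)/2.443 = 57.80 W/m
From the inner boundary to the perlite/vermiculite board interface, ΣR_partial = 1.952 m·K/W.
T_interface = T_in − Q'·ΣR_partial = 162 °C − (57.80)(1.952) = 49.2 °C

T = 49.2 °C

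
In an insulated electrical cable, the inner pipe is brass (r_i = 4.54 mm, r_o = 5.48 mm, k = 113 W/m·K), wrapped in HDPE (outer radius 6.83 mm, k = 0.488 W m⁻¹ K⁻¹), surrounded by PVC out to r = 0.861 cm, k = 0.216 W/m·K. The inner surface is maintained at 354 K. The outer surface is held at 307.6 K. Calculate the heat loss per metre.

Q' = 191 W/m

Series thermal resistances, inner to outer:
  R'_brass = ln(0.00548/0.00454)/(2πk) = 0.1882/(2π·113) = 2.650×10^-4 m·K/W
  R'_HDPE = ln(0.00683/0.00548)/(2πk) = 0.2202/(2π·0.488) = 0.07182 m·K/W
  R'_PVC = ln(0.00861/0.00683)/(2πk) = 0.2316/(2π·0.216) = 0.1706 m·K/W
ΣR = 2.650×10^-4 + 0.07182 + 0.1706 = 0.2427 m·K/W
Q' = ΔT/ΣR = (354 K − 307.6 K)/0.2427 = 191 W/m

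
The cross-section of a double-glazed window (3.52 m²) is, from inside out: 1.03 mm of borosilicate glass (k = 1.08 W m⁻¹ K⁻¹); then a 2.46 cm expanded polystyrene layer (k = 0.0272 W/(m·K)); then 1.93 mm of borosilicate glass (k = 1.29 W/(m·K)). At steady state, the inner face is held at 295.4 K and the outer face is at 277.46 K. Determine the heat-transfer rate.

Q = 69.6 W

Series thermal resistances, inner to outer:
  R_borosilicate glass = L/(kA) = 0.00103/(1.08·3.52) = 2.709×10^-4 K/W
  R_expanded polystyrene = L/(kA) = 0.0246/(0.0272·3.52) = 0.2569 K/W
  R_borosilicate glass = L/(kA) = 0.00193/(1.29·3.52) = 4.250×10^-4 K/W
ΣR = 2.709×10^-4 + 0.2569 + 4.250×10^-4 = 0.2576 K/W
Q = ΔT/ΣR = (295.4 K − 277.46 K)/0.2576 = 69.6 W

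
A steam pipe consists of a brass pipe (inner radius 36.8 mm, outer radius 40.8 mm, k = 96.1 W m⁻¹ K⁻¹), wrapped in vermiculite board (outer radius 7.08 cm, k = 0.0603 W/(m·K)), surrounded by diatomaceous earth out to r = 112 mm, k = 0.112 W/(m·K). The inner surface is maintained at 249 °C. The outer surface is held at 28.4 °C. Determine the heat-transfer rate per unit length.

Treat each layer as a resistance in series:
  R'_brass = ln(0.0408/0.0368)/(2πk) = 0.1032/(2π·96.1) = 1.709×10^-4 m·K/W
  R'_vermiculite board = ln(0.0708/0.0408)/(2πk) = 0.5512/(2π·0.0603) = 1.455 m·K/W
  R'_diatomaceous earth = ln(0.112/0.0708)/(2πk) = 0.4586/(2π·0.112) = 0.6517 m·K/W
ΣR = 1.709×10^-4 + 1.455 + 0.6517 = 2.107 m·K/W
Q' = ΔT/ΣR = (249 °C − 28.4 °C)/2.107 = 105 W/m

Q' = 105 W/m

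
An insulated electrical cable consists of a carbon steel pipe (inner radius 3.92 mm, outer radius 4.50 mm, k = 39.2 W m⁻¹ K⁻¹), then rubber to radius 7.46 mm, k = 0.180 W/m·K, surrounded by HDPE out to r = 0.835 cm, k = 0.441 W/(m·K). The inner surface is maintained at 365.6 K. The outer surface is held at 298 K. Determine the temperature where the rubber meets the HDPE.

T = 303.6 K

Resistance network (inner→outer):
  R'_carbon steel = ln(0.00450/0.00392)/(2πk) = 0.1380/(2π·39.2) = 5.602×10^-4 m·K/W
  R'_rubber = ln(0.00746/0.00450)/(2πk) = 0.5055/(2π·0.180) = 0.4469 m·K/W
  R'_HDPE = ln(0.00835/0.00746)/(2πk) = 0.1127/(2π·0.441) = 0.04068 m·K/W
ΣR = 5.602×10^-4 + 0.4469 + 0.04068 = 0.4881 m·K/W
Q' = ΔT/ΣR = (365.6 K − 298 K)/0.4881 = 138.5 W/m
From the inner boundary to the rubber/HDPE interface, ΣR_partial = 0.4475 m·K/W.
T_interface = T_in − Q'·ΣR_partial = 365.6 K − (138.5)(0.4475) = 303.6 K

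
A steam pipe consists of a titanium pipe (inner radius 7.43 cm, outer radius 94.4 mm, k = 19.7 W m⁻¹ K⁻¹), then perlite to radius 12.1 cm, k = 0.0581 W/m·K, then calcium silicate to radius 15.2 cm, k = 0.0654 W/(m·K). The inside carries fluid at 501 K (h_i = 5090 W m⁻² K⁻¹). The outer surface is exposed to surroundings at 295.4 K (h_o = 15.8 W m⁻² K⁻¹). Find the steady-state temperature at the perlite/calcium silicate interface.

Series thermal resistances, inner to outer:
  R'_conv,in = 1/(2πr h) = 1/(2π·0.0743·5090) = 4.208×10^-4 m·K/W
  R'_titanium = ln(0.0944/0.0743)/(2πk) = 0.2394/(2π·19.7) = 0.001934 m·K/W
  R'_perlite = ln(0.121/0.0944)/(2πk) = 0.2482/(2π·0.0581) = 0.6800 m·K/W
  R'_calcium silicate = ln(0.152/0.121)/(2πk) = 0.2281/(2π·0.0654) = 0.5551 m·K/W
  R'_conv,out = 1/(2πr h) = 1/(2π·0.152·15.8) = 0.06627 m·K/W
ΣR = 4.208×10^-4 + 0.001934 + 0.6800 + 0.5551 + 0.06627 = 1.304 m·K/W
Q' = ΔT/ΣR = (501 K − 295.4 K)/1.304 = 157.7 W/m
From the inner boundary to the perlite/calcium silicate interface, ΣR_partial = 0.6824 m·K/W.
T_interface = T_in − Q'·ΣR_partial = 501 K − (157.7)(0.6824) = 393 K

T = 393 K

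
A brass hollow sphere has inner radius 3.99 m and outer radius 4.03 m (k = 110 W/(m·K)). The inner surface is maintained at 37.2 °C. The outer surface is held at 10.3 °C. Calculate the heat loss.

Q = 4πk·ΔT/(1/r₁ − 1/r₂) = 4π × 110 × 26.9 / (1/3.99 − 1/4.03) = 1.49×10^7 W

Q = 14900 kW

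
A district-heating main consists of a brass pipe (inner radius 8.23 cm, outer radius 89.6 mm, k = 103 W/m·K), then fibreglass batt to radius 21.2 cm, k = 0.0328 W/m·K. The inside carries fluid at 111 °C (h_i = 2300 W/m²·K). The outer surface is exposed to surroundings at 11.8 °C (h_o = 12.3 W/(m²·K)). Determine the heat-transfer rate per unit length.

Q' = 23.4 W/m

Series thermal resistances, inner to outer:
  R'_conv,in = 1/(2πr h) = 1/(2π·0.0823·2300) = 8.408×10^-4 m·K/W
  R'_brass = ln(0.0896/0.0823)/(2πk) = 0.08498/(2π·103) = 1.313×10^-4 m·K/W
  R'_fibreglass batt = ln(0.212/0.0896)/(2πk) = 0.8612/(2π·0.0328) = 4.179 m·K/W
  R'_conv,out = 1/(2πr h) = 1/(2π·0.212·12.3) = 0.06104 m·K/W
ΣR = 8.408×10^-4 + 1.313×10^-4 + 4.179 + 0.06104 = 4.241 m·K/W
Q' = ΔT/ΣR = (111 °C − 11.8 °C)/4.241 = 23.4 W/m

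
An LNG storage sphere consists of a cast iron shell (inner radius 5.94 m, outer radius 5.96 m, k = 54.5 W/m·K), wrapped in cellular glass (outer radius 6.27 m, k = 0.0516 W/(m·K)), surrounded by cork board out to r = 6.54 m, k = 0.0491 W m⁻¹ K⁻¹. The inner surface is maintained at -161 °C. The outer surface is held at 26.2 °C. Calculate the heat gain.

Series thermal resistances, inner to outer:
  R_cast iron = (1/5.94 − 1/5.96)/(4πk) = 5.649×10^-4/(4π·54.5) = 8.249×10^-7 K/W
  R_cellular glass = (1/5.96 − 1/6.27)/(4πk) = 0.008296/(4π·0.0516) = 0.01279 K/W
  R_cork board = (1/6.27 − 1/6.54)/(4πk) = 0.006584/(4π·0.0491) = 0.01067 K/W
ΣR = 8.249×10^-7 + 0.01279 + 0.01067 = 0.02346 K/W
Q = ΔT/ΣR = (-161 °C − 26.2 °C)/0.02346 = -7980 W
(Negative Q ⇒ heat flows inward; heat gain = 7980 W.)

Q = 7.98 kW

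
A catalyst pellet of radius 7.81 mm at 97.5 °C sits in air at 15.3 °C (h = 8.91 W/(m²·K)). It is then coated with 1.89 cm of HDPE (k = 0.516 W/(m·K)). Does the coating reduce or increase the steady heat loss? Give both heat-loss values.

increases: 0.561 → 3.10 W

Critical radius for a sphere: r_cr = 2k/h = 0.116 m = 11.6 cm.
Outer radius after coating: r₂ = 0.00781 + 0.0189 = 0.02671 m.
Since r₁ < r_cr and r₂ ≤ r_cr, the coating moves toward the maximum at r_cr — heat loss rises.
Bare: R = 1/(4πr₁²h) = 146.4 K/W; Q = 82.2/146.4 = 0.561 W.
Coated: R = R_cond + R_conv = 26.49 K/W; Q = 82.2/26.49 = 3.10 W.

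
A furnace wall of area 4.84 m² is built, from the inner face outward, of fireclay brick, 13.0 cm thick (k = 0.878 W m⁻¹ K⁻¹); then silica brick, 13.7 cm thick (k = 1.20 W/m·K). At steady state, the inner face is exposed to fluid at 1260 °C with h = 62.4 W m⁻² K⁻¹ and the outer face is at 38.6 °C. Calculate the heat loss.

Treat each layer as a resistance in series:
  R_conv,in = 1/(hA) = 1/(62.4·4.84) = 0.003311 K/W
  R_fireclay brick = L/(kA) = 0.130/(0.878·4.84) = 0.03059 K/W
  R_silica brick = L/(kA) = 0.137/(1.20·4.84) = 0.02359 K/W
ΣR = 0.003311 + 0.03059 + 0.02359 = 0.05749 K/W
Q = ΔT/ΣR = (1260 °C − 38.6 °C)/0.05749 = 21200 W

Q = 21.2 kW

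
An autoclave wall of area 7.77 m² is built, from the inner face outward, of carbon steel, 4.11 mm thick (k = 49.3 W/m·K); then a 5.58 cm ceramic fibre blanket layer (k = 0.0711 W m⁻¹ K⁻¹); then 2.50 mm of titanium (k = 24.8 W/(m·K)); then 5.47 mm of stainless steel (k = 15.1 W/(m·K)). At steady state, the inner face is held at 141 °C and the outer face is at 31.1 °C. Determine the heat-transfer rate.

Q = 1090 W

Resistance network (inner→outer):
  R_carbon steel = L/(kA) = 0.00411/(49.3·7.77) = 1.073×10^-5 K/W
  R_ceramic fibre blanket = L/(kA) = 0.0558/(0.0711·7.77) = 0.1010 K/W
  R_titanium = L/(kA) = 0.00250/(24.8·7.77) = 1.297×10^-5 K/W
  R_stainless steel = L/(kA) = 0.00547/(15.1·7.77) = 4.662×10^-5 K/W
ΣR = 1.073×10^-5 + 0.1010 + 1.297×10^-5 + 4.662×10^-5 = 0.1011 K/W
Q = ΔT/ΣR = (141 °C − 31.1 °C)/0.1011 = 1090 W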